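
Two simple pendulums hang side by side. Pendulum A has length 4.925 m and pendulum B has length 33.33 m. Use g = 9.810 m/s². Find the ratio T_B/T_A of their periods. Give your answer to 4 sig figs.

2.601

T ∝ √L, so T_B/T_A = √(L_B/L_A) = √(33.33/4.925) = 2.601.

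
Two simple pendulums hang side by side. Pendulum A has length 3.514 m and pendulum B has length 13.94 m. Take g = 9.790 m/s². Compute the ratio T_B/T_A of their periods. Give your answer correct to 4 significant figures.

T ∝ √L, so T_B/T_A = √(L_B/L_A) = √(13.94/3.514) = 1.992.

1.992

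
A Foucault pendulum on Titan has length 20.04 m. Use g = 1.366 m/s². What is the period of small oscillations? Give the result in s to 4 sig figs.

T = 2π√(L/g) = 2π√(20.04/1.366) = 2π × 3.8302 = 24.07 s.

24.07 s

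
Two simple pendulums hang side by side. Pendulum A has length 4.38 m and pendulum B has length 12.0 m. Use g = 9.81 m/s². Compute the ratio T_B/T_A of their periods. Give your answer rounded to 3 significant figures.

1.66

T ∝ √L, so T_B/T_A = √(L_B/L_A) = √(12.0/4.38) = 1.66.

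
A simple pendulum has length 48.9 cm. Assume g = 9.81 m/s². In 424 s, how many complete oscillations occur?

302

T = 2π√(L/g) = 2π√(0.489/9.81) = 1.403 s.
Number of complete oscillations = ⌊424/1.403⌋ = ⌊302.2⌋ = 302.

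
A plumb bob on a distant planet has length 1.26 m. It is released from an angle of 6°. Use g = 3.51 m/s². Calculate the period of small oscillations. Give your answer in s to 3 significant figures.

3.76 s

T = 2π√(L/g) = 2π√(1.26/3.51) = 2π × 0.5991 = 3.76 s.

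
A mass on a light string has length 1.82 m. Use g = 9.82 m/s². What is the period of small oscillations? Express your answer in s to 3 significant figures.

T = 2π√(L/g) = 2π√(1.82/9.82) = 2π × 0.4305 = 2.70 s.

2.70 s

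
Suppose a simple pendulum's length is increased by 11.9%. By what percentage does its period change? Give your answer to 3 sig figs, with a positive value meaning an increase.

5.78%

T ∝ √L, so T'/T = √(1.119) = 1.058.
Percentage change in T = (1.058 − 1) × 100% = 5.78%.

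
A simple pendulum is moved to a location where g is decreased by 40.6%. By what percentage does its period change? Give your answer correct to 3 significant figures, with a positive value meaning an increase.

T ∝ 1/√g, so T'/T = 1/√(0.5940) = 1.297.
Percentage change in T = (1.297 − 1) × 100% = 29.7%.

29.7%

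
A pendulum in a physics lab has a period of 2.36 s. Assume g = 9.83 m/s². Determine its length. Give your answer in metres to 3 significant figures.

1.39 m

From T = 2π√(L/g), L = gT²/(4π²) = 9.83 × 2.360²/(4π²) = 1.39 m.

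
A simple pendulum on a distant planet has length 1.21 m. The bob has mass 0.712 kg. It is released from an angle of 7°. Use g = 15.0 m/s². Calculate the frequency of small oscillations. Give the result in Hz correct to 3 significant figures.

0.560 Hz

T = 2π√(L/g) = 2π√(1.21/15.0) = 1.785 s, so f = 1/T = 0.560 Hz.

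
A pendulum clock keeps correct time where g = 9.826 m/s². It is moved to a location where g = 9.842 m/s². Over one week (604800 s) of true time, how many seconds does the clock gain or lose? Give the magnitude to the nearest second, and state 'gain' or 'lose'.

gain 492 s

The clock's period scales as T ∝ 1/√g, so T'/T = √(9.826/9.842) = 0.999187.
In 604800 s of true time the clock registers 604800/0.999187 = 605292.2 s, so it gains 492 s.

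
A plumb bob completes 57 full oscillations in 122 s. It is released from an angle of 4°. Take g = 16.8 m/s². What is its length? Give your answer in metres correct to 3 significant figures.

1.95 m

T = 122/57 = 2.140 s.
From T = 2π√(L/g), L = gT²/(4π²) = 16.8 × 2.140²/(4π²) = 1.95 m.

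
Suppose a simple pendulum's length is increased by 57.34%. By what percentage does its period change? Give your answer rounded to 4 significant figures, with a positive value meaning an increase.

T ∝ √L, so T'/T = √(1.5734) = 1.2544.
Percentage change in T = (1.2544 − 1) × 100% = 25.44%.

25.44%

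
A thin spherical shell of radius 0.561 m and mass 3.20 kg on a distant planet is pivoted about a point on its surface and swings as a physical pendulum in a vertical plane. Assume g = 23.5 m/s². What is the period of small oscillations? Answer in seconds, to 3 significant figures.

1.25 s

I_cm = (2/3)mr² = 0.6714 kg·m². The pivot is at distance d = 0.561 m from the centre of mass.
By the parallel-axis theorem, I = I_cm + md² = 0.6714 + 1.007 = 1.679 kg·m².
T = 2π√(I/(mgd)) = 2π√(1.679/(3.20 × 23.5 × 0.561)) = 1.25 s.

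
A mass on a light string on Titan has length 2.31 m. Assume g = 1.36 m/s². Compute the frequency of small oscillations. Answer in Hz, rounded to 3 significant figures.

0.122 Hz

T = 2π√(L/g) = 2π√(2.31/1.36) = 8.189 s, so f = 1/T = 0.122 Hz.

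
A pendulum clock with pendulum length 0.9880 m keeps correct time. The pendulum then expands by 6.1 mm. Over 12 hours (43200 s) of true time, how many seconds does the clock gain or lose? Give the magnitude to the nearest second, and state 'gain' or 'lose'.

T ∝ √L, so T'/T = √(0.99410/0.9880) = 1.00308.
In 43200 s of true time the clock registers 43200/1.00308 = 43067.3 s, so it loses 133 s.

lose 133 s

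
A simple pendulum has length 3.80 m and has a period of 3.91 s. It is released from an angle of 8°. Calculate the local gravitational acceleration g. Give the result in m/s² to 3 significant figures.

9.81 m/s²

From T = 2π√(L/g), g = 4π²L/T² = 4π² × 3.80/3.910² = 9.81 m/s².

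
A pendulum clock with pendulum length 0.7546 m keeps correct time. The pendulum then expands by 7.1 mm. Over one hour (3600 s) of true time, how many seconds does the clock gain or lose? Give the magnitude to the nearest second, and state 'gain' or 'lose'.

T ∝ √L, so T'/T = √(0.76170/0.7546) = 1.00469.
In 3600 s of true time the clock registers 3600/1.00469 = 3583.2 s, so it loses 17 s.

lose 17 s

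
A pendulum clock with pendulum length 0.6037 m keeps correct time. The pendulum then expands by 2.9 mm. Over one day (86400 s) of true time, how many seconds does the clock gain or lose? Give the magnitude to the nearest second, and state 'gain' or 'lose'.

T ∝ √L, so T'/T = √(0.60660/0.6037) = 1.00240.
In 86400 s of true time the clock registers 86400/1.00240 = 86193.2 s, so it loses 207 s.

lose 207 s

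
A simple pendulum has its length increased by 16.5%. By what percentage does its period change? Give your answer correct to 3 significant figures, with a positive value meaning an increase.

7.94%

T ∝ √L, so T'/T = √(1.165) = 1.079.
Percentage change in T = (1.079 − 1) × 100% = 7.94%.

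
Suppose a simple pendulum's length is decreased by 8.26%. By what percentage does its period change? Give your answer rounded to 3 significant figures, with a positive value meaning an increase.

-4.22%

T ∝ √L, so T'/T = √(0.9174) = 0.9578.
Percentage change in T = (0.9578 − 1) × 100% = -4.22%.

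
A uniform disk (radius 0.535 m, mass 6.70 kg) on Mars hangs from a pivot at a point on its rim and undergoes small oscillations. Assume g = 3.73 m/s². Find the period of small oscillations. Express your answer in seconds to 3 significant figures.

I_cm = ½mr² = 0.9589 kg·m². The pivot is at distance d = 0.535 m from the centre of mass.
By the parallel-axis theorem, I = I_cm + md² = 0.9589 + 1.918 = 2.877 kg·m².
T = 2π√(I/(mgd)) = 2π√(2.877/(6.70 × 3.73 × 0.535)) = 2.91 s.

2.91 s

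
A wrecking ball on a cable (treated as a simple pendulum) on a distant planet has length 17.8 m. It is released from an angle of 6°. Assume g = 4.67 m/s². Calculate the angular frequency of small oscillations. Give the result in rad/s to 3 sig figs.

0.512 rad/s

ω = √(g/L) = √(4.67/17.8) = 0.512 rad/s.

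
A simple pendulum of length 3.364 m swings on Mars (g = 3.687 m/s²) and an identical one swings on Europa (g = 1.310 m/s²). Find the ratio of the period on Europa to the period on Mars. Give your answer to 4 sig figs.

T ∝ 1/√g, so T₂/T₁ = √(g₁/g₂) = √(3.687/1.310) = 1.678.

1.678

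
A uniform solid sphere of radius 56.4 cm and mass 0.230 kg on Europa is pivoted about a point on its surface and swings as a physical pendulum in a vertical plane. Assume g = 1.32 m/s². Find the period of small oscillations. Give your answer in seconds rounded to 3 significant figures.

I_cm = (2/5)mr² = 0.02926 kg·m². The pivot is at distance d = 0.564 m from the centre of mass.
By the parallel-axis theorem, I = I_cm + md² = 0.02926 + 0.07316 = 0.1024 kg·m².
T = 2π√(I/(mgd)) = 2π√(0.1024/(0.230 × 1.32 × 0.564)) = 4.86 s.

4.86 s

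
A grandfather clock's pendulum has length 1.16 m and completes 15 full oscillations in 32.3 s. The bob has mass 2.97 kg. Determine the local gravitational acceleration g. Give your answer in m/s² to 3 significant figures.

T = 32.3/15 = 2.153 s.
From T = 2π√(L/g), g = 4π²L/T² = 4π² × 1.16/2.153² = 9.88 m/s².

9.88 m/s²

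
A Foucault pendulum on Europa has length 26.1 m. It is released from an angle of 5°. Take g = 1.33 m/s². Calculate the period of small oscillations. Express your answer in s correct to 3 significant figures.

27.8 s

T = 2π√(L/g) = 2π√(26.1/1.33) = 2π × 4.430 = 27.8 s.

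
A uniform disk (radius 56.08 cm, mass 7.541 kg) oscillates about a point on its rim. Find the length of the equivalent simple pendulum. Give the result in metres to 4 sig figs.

The equivalent simple-pendulum length is L_eq = I/(md), where I is about the pivot and d = 0.56080 m.
I_cm = ½mR² = 1.1858 kg·m², so I = I_cm + md² = 1.1858 + 2.3716 = 3.5574 kg·m².
L_eq = 3.5574/(7.541 × 0.56080) = 0.8412 m.

0.8412 m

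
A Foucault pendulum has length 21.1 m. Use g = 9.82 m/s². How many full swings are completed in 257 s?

27

T = 2π√(L/g) = 2π√(21.1/9.82) = 9.210 s.
Number of complete oscillations = ⌊257/9.210⌋ = ⌊27.90⌋ = 27.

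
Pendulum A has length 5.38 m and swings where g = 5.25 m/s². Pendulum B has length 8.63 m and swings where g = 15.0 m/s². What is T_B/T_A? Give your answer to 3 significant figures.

T = 2π√(L/g), so T_B/T_A = √((L_B/g_B)/(L_A/g_A)) = √((8.63/15.0)/(5.38/5.25)) = 0.749.

0.749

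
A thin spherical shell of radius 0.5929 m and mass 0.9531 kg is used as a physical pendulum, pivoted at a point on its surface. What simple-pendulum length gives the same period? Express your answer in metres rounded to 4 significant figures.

The equivalent simple-pendulum length is L_eq = I/(md), where I is about the pivot and d = 0.59290 m.
I_cm = (2/3)mR² = 0.22336 kg·m², so I = I_cm + md² = 0.22336 + 0.33504 = 0.55841 kg·m².
L_eq = 0.55841/(0.9531 × 0.59290) = 0.9882 m.

0.9882 m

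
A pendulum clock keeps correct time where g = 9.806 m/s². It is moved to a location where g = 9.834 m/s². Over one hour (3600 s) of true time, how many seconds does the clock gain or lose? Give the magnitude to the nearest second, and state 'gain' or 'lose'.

gain 5 s

The clock's period scales as T ∝ 1/√g, so T'/T = √(9.806/9.834) = 0.998575.
In 3600 s of true time the clock registers 3600/0.998575 = 3605.1 s, so it gains 5 s.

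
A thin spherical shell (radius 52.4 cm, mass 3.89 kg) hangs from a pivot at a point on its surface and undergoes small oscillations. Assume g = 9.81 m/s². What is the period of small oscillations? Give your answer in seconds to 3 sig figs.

I_cm = (2/3)mr² = 0.7121 kg·m². The pivot is at distance d = 0.524 m from the centre of mass.
By the parallel-axis theorem, I = I_cm + md² = 0.7121 + 1.068 = 1.780 kg·m².
T = 2π√(I/(mgd)) = 2π√(1.780/(3.89 × 9.81 × 0.524)) = 1.87 s.

1.87 s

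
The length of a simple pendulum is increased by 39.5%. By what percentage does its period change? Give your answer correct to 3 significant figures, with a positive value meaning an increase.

T ∝ √L, so T'/T = √(1.395) = 1.181.
Percentage change in T = (1.181 − 1) × 100% = 18.1%.

18.1%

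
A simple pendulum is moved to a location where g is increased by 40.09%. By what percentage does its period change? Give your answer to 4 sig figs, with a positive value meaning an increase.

T ∝ 1/√g, so T'/T = 1/√(1.4009) = 0.84488.
Percentage change in T = (0.84488 − 1) × 100% = -15.51%.

-15.51%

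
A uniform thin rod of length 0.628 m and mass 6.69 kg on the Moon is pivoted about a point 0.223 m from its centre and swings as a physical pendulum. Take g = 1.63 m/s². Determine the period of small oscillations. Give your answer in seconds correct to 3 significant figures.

For a physical pendulum T = 2π√(I/(mgd)), with d = 0.2230 m from pivot to centre of mass.
I_cm = mL²/12 = 6.69 × 0.628²/12 = 0.2199 kg·m²; I = I_cm + md² = 0.2199 + 6.69 × 0.2230² = 0.5526 kg·m².
T = 2π√(0.5526/(6.69 × 1.63 × 0.2230)) = 3.00 s.

3.00 s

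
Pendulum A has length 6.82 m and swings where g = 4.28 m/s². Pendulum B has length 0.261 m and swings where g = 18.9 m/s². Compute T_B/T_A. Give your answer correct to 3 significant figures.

0.0931

T = 2π√(L/g), so T_B/T_A = √((L_B/g_B)/(L_A/g_A)) = √((0.261/18.9)/(6.82/4.28)) = 0.0931.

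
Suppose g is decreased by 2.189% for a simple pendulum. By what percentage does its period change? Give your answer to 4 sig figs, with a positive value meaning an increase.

T ∝ 1/√g, so T'/T = 1/√(0.97811) = 1.0111.
Percentage change in T = (1.0111 − 1) × 100% = 1.113%.

1.113%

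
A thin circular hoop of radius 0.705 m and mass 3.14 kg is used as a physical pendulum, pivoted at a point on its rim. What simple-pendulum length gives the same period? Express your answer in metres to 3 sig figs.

1.41 m

The equivalent simple-pendulum length is L_eq = I/(md), where I is about the pivot and d = 0.7050 m.
I_cm = mR² = 1.561 kg·m², so I = I_cm + md² = 1.561 + 1.561 = 3.121 kg·m².
L_eq = 3.121/(3.14 × 0.7050) = 1.41 m.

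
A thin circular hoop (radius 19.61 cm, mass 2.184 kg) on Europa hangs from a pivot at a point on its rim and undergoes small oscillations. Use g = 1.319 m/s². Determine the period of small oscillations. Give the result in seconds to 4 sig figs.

I_cm = mr² = 0.083986 kg·m². The pivot is at distance d = 0.1961 m from the centre of mass.
By the parallel-axis theorem, I = I_cm + md² = 0.083986 + 0.083986 = 0.16797 kg·m².
T = 2π√(I/(mgd)) = 2π√(0.16797/(2.184 × 1.319 × 0.1961)) = 3.426 s.

3.426 s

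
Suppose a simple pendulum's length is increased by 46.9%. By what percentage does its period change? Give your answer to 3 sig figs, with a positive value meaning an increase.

21.2%

T ∝ √L, so T'/T = √(1.469) = 1.212.
Percentage change in T = (1.212 − 1) × 100% = 21.2%.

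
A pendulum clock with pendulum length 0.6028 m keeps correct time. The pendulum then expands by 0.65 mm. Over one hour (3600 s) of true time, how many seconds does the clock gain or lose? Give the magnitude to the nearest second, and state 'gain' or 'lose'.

lose 2 s

T ∝ √L, so T'/T = √(0.60345/0.6028) = 1.00054.
In 3600 s of true time the clock registers 3600/1.00054 = 3598.1 s, so it loses 2 s.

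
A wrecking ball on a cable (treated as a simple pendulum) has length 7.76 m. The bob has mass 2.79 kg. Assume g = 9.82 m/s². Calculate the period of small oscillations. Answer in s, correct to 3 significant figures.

5.59 s

T = 2π√(L/g) = 2π√(7.76/9.82) = 2π × 0.8889 = 5.59 s.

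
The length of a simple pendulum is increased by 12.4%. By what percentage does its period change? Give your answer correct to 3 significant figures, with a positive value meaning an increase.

6.02%

T ∝ √L, so T'/T = √(1.124) = 1.060.
Percentage change in T = (1.060 − 1) × 100% = 6.02%.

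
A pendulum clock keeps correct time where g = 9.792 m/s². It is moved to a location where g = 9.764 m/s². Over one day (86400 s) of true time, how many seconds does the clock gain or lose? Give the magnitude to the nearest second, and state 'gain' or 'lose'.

lose 124 s

The clock's period scales as T ∝ 1/√g, so T'/T = √(9.792/9.764) = 1.00143.
In 86400 s of true time the clock registers 86400/1.00143 = 86276.4 s, so it loses 124 s.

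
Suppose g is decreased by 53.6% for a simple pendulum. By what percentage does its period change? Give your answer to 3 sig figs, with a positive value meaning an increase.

46.8%

T ∝ 1/√g, so T'/T = 1/√(0.4640) = 1.468.
Percentage change in T = (1.468 − 1) × 100% = 46.8%.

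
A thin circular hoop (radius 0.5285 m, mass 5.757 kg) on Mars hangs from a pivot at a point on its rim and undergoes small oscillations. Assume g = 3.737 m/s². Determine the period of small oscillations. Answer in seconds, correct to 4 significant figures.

3.342 s

I_cm = mr² = 1.6080 kg·m². The pivot is at distance d = 0.5285 m from the centre of mass.
By the parallel-axis theorem, I = I_cm + md² = 1.6080 + 1.6080 = 3.2160 kg·m².
T = 2π√(I/(mgd)) = 2π√(3.2160/(5.757 × 3.737 × 0.5285)) = 3.342 s.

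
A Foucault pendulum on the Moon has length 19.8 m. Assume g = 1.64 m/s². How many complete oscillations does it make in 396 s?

18

T = 2π√(L/g) = 2π√(19.8/1.64) = 21.83 s.
Number of complete oscillations = ⌊396/21.83⌋ = ⌊18.14⌋ = 18.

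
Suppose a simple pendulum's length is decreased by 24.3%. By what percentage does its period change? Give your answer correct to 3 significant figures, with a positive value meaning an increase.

T ∝ √L, so T'/T = √(0.7570) = 0.8701.
Percentage change in T = (0.8701 − 1) × 100% = -13.0%.

-13.0%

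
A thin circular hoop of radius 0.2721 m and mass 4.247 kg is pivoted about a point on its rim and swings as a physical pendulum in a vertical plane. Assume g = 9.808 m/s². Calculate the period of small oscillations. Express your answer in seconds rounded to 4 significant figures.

1.480 s

I_cm = mr² = 0.31444 kg·m². The pivot is at distance d = 0.2721 m from the centre of mass.
By the parallel-axis theorem, I = I_cm + md² = 0.31444 + 0.31444 = 0.62888 kg·m².
T = 2π√(I/(mgd)) = 2π√(0.62888/(4.247 × 9.808 × 0.2721)) = 1.480 s.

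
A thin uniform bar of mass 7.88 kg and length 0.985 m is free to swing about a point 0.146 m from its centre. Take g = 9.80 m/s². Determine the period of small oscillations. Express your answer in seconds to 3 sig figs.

For a physical pendulum T = 2π√(I/(mgd)), with d = 0.1460 m from pivot to centre of mass.
I_cm = mL²/12 = 7.88 × 0.985²/12 = 0.6371 kg·m²; I = I_cm + md² = 0.6371 + 7.88 × 0.1460² = 0.8051 kg·m².
T = 2π√(0.8051/(7.88 × 9.80 × 0.1460)) = 1.68 s.

1.68 s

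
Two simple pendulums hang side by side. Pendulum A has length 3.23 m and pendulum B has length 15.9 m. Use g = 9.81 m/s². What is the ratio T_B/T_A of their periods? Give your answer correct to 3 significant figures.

2.22

T ∝ √L, so T_B/T_A = √(L_B/L_A) = √(15.9/3.23) = 2.22.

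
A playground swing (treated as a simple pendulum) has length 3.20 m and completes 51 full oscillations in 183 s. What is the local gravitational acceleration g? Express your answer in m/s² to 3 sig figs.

T = 183/51 = 3.588 s.
From T = 2π√(L/g), g = 4π²L/T² = 4π² × 3.20/3.588² = 9.81 m/s².

9.81 m/s²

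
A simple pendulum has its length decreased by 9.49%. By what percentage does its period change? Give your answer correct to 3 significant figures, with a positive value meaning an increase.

T ∝ √L, so T'/T = √(0.9051) = 0.9514.
Percentage change in T = (0.9514 − 1) × 100% = -4.86%.

-4.86%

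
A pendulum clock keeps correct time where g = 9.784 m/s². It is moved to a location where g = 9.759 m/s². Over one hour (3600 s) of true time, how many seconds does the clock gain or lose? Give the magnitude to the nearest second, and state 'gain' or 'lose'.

The clock's period scales as T ∝ 1/√g, so T'/T = √(9.784/9.759) = 1.00128.
In 3600 s of true time the clock registers 3600/1.00128 = 3595.4 s, so it loses 5 s.

lose 5 s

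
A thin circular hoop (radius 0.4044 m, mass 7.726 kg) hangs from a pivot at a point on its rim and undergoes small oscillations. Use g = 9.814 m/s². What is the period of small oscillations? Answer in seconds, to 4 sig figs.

I_cm = mr² = 1.2635 kg·m². The pivot is at distance d = 0.4044 m from the centre of mass.
By the parallel-axis theorem, I = I_cm + md² = 1.2635 + 1.2635 = 2.5270 kg·m².
T = 2π√(I/(mgd)) = 2π√(2.5270/(7.726 × 9.814 × 0.4044)) = 1.804 s.

1.804 s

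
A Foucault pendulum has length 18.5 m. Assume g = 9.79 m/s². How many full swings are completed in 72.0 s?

8

T = 2π√(L/g) = 2π√(18.5/9.79) = 8.637 s.
Number of complete oscillations = ⌊72.0/8.637⌋ = ⌊8.336⌋ = 8.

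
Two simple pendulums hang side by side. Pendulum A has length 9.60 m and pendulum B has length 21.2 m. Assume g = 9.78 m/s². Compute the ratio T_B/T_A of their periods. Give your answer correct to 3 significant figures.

1.49

T ∝ √L, so T_B/T_A = √(L_B/L_A) = √(21.2/9.60) = 1.49.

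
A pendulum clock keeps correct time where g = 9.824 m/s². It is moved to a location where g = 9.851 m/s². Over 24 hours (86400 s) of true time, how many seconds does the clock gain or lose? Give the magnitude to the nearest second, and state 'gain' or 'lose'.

gain 119 s

The clock's period scales as T ∝ 1/√g, so T'/T = √(9.824/9.851) = 0.998629.
In 86400 s of true time the clock registers 86400/0.998629 = 86518.6 s, so it gains 119 s.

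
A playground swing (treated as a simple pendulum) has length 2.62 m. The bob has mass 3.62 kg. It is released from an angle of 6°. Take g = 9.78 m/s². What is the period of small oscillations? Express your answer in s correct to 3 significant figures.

T = 2π√(L/g) = 2π√(2.62/9.78) = 2π × 0.5176 = 3.25 s.

3.25 s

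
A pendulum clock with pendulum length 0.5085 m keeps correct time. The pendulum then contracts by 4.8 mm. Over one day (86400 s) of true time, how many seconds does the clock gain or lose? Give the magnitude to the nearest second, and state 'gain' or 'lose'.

T ∝ √L, so T'/T = √(0.50370/0.5085) = 0.995269.
In 86400 s of true time the clock registers 86400/0.995269 = 86810.7 s, so it gains 411 s.

gain 411 s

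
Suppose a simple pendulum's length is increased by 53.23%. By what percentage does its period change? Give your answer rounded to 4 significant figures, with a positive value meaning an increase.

23.79%

T ∝ √L, so T'/T = √(1.5323) = 1.2379.
Percentage change in T = (1.2379 − 1) × 100% = 23.79%.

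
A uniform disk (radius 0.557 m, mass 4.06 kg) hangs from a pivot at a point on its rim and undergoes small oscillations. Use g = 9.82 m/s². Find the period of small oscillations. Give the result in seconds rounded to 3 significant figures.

1.83 s

I_cm = ½mr² = 0.6298 kg·m². The pivot is at distance d = 0.557 m from the centre of mass.
By the parallel-axis theorem, I = I_cm + md² = 0.6298 + 1.260 = 1.889 kg·m².
T = 2π√(I/(mgd)) = 2π√(1.889/(4.06 × 9.82 × 0.557)) = 1.83 s.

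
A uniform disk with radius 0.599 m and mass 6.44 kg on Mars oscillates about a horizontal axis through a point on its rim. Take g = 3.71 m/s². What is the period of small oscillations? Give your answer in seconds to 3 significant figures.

3.09 s

I_cm = ½mr² = 1.155 kg·m². The pivot is at distance d = 0.599 m from the centre of mass.
By the parallel-axis theorem, I = I_cm + md² = 1.155 + 2.311 = 3.466 kg·m².
T = 2π√(I/(mgd)) = 2π√(3.466/(6.44 × 3.71 × 0.599)) = 3.09 s.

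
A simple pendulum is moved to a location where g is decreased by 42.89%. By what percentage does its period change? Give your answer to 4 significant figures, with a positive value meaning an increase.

T ∝ 1/√g, so T'/T = 1/√(0.57110) = 1.3233.
Percentage change in T = (1.3233 − 1) × 100% = 32.33%.

32.33%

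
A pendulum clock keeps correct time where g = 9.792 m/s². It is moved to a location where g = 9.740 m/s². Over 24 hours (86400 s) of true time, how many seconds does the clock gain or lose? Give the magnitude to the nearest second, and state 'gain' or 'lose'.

lose 230 s

The clock's period scales as T ∝ 1/√g, so T'/T = √(9.792/9.740) = 1.00267.
In 86400 s of true time the clock registers 86400/1.00267 = 86170.3 s, so it loses 230 s.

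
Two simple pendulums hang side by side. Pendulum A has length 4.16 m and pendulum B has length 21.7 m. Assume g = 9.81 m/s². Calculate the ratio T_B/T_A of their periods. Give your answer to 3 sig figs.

T ∝ √L, so T_B/T_A = √(L_B/L_A) = √(21.7/4.16) = 2.28.

2.28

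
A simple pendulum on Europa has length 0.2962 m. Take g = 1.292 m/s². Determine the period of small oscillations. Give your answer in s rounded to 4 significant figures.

T = 2π√(L/g) = 2π√(0.2962/1.292) = 2π × 0.47881 = 3.008 s.

3.008 s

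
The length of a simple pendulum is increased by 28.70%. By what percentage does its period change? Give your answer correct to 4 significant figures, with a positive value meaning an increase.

T ∝ √L, so T'/T = √(1.2870) = 1.1345.
Percentage change in T = (1.1345 − 1) × 100% = 13.45%.

13.45%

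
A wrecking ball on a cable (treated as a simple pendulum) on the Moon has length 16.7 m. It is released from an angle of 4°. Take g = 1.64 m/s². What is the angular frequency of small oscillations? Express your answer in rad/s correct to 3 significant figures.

0.313 rad/s

ω = √(g/L) = √(1.64/16.7) = 0.313 rad/s.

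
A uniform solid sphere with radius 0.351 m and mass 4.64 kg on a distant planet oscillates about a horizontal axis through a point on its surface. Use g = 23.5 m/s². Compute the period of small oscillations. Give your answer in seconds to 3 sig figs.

0.909 s

I_cm = (2/5)mr² = 0.2287 kg·m². The pivot is at distance d = 0.351 m from the centre of mass.
By the parallel-axis theorem, I = I_cm + md² = 0.2287 + 0.5717 = 0.8003 kg·m².
T = 2π√(I/(mgd)) = 2π√(0.8003/(4.64 × 23.5 × 0.351)) = 0.909 s.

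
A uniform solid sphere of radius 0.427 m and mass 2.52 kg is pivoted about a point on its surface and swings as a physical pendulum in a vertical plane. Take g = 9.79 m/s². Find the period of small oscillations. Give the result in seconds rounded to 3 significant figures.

I_cm = (2/5)mr² = 0.1838 kg·m². The pivot is at distance d = 0.427 m from the centre of mass.
By the parallel-axis theorem, I = I_cm + md² = 0.1838 + 0.4595 = 0.6433 kg·m².
T = 2π√(I/(mgd)) = 2π√(0.6433/(2.52 × 9.79 × 0.427)) = 1.55 s.

1.55 s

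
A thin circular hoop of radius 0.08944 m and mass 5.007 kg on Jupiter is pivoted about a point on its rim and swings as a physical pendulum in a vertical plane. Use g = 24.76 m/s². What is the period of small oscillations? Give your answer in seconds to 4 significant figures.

I_cm = mr² = 0.040054 kg·m². The pivot is at distance d = 0.08944 m from the centre of mass.
By the parallel-axis theorem, I = I_cm + md² = 0.040054 + 0.040054 = 0.080107 kg·m².
T = 2π√(I/(mgd)) = 2π√(0.080107/(5.007 × 24.76 × 0.08944)) = 0.5341 s.

0.5341 s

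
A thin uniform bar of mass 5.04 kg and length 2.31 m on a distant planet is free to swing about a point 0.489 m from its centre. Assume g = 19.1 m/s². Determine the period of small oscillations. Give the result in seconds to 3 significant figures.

1.70 s

For a physical pendulum T = 2π√(I/(mgd)), with d = 0.4890 m from pivot to centre of mass.
I_cm = mL²/12 = 5.04 × 2.31²/12 = 2.241 kg·m²; I = I_cm + md² = 2.241 + 5.04 × 0.4890² = 3.446 kg·m².
T = 2π√(3.446/(5.04 × 19.1 × 0.4890)) = 1.70 s.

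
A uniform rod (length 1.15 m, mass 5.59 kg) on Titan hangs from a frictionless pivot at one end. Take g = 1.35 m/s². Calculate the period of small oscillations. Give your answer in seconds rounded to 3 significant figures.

For a physical pendulum T = 2π√(I/(mgd)), with d = 0.5750 m from pivot to centre of mass.
I_cm = mL²/12 = 5.59 × 1.15²/12 = 0.6161 kg·m²; I = I_cm + md² = 0.6161 + 5.59 × 0.5750² = 2.464 kg·m².
T = 2π√(2.464/(5.59 × 1.35 × 0.5750)) = 4.73 s.

4.73 s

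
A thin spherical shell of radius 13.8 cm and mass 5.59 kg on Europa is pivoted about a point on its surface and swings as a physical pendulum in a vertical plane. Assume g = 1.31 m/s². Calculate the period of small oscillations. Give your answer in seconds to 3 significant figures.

2.63 s

I_cm = (2/3)mr² = 0.07097 kg·m². The pivot is at distance d = 0.138 m from the centre of mass.
By the parallel-axis theorem, I = I_cm + md² = 0.07097 + 0.1065 = 0.1774 kg·m².
T = 2π√(I/(mgd)) = 2π√(0.1774/(5.59 × 1.31 × 0.138)) = 2.63 s.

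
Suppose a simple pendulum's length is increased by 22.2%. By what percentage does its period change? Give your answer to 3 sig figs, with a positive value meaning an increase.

T ∝ √L, so T'/T = √(1.222) = 1.105.
Percentage change in T = (1.105 − 1) × 100% = 10.5%.

10.5%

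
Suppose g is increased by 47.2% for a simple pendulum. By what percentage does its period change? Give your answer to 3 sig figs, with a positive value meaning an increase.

-17.6%

T ∝ 1/√g, so T'/T = 1/√(1.472) = 0.8242.
Percentage change in T = (0.8242 − 1) × 100% = -17.6%.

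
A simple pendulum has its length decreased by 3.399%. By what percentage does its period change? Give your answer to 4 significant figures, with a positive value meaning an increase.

-1.714%

T ∝ √L, so T'/T = √(0.96601) = 0.98286.
Percentage change in T = (0.98286 − 1) × 100% = -1.714%.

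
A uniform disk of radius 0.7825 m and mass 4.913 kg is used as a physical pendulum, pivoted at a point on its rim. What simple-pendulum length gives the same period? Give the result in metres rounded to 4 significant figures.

1.174 m

The equivalent simple-pendulum length is L_eq = I/(md), where I is about the pivot and d = 0.78250 m.
I_cm = ½mR² = 1.5041 kg·m², so I = I_cm + md² = 1.5041 + 3.0083 = 4.5124 kg·m².
L_eq = 4.5124/(4.913 × 0.78250) = 1.174 m.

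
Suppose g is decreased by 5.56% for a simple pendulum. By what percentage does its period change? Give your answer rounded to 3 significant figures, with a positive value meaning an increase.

2.90%

T ∝ 1/√g, so T'/T = 1/√(0.9444) = 1.029.
Percentage change in T = (1.029 − 1) × 100% = 2.90%.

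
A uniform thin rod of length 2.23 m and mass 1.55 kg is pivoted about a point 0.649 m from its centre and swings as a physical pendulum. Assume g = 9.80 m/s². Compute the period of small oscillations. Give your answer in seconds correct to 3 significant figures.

For a physical pendulum T = 2π√(I/(mgd)), with d = 0.6490 m from pivot to centre of mass.
I_cm = mL²/12 = 1.55 × 2.23²/12 = 0.6423 kg·m²; I = I_cm + md² = 0.6423 + 1.55 × 0.6490² = 1.295 kg·m².
T = 2π√(1.295/(1.55 × 9.80 × 0.6490)) = 2.28 s.

2.28 s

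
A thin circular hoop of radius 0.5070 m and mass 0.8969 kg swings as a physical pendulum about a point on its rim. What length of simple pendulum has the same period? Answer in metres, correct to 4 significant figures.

The equivalent simple-pendulum length is L_eq = I/(md), where I is about the pivot and d = 0.50700 m.
I_cm = mR² = 0.23055 kg·m², so I = I_cm + md² = 0.23055 + 0.23055 = 0.46109 kg·m².
L_eq = 0.46109/(0.8969 × 0.50700) = 1.014 m.

1.014 m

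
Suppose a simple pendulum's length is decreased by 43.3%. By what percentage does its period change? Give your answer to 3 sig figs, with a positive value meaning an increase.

-24.7%

T ∝ √L, so T'/T = √(0.5670) = 0.7530.
Percentage change in T = (0.7530 − 1) × 100% = -24.7%.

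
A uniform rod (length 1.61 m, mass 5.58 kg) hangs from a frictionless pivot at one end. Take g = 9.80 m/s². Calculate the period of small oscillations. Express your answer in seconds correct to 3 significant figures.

2.08 s

For a physical pendulum T = 2π√(I/(mgd)), with d = 0.8050 m from pivot to centre of mass.
I_cm = mL²/12 = 5.58 × 1.61²/12 = 1.205 kg·m²; I = I_cm + md² = 1.205 + 5.58 × 0.8050² = 4.821 kg·m².
T = 2π√(4.821/(5.58 × 9.80 × 0.8050)) = 2.08 s.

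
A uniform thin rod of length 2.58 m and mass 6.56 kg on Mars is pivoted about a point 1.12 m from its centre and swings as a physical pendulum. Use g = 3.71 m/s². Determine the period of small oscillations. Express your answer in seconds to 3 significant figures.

4.15 s

For a physical pendulum T = 2π√(I/(mgd)), with d = 1.120 m from pivot to centre of mass.
I_cm = mL²/12 = 6.56 × 2.58²/12 = 3.639 kg·m²; I = I_cm + md² = 3.639 + 6.56 × 1.120² = 11.87 kg·m².
T = 2π√(11.87/(6.56 × 3.71 × 1.120)) = 4.15 s.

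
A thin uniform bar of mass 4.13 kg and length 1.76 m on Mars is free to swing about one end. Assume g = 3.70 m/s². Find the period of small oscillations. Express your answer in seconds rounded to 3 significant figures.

For a physical pendulum T = 2π√(I/(mgd)), with d = 0.8800 m from pivot to centre of mass.
I_cm = mL²/12 = 4.13 × 1.76²/12 = 1.066 kg·m²; I = I_cm + md² = 1.066 + 4.13 × 0.8800² = 4.264 kg·m².
T = 2π√(4.264/(4.13 × 3.70 × 0.8800)) = 3.54 s.

3.54 s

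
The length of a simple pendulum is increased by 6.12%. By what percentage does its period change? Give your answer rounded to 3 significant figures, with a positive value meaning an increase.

T ∝ √L, so T'/T = √(1.061) = 1.030.
Percentage change in T = (1.030 − 1) × 100% = 3.01%.

3.01%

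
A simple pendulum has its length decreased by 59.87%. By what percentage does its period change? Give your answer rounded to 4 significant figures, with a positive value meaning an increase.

-36.65%

T ∝ √L, so T'/T = √(0.40130) = 0.63348.
Percentage change in T = (0.63348 − 1) × 100% = -36.65%.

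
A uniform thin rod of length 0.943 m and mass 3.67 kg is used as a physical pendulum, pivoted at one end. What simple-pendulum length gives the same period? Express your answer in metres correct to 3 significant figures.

0.629 m

The equivalent simple-pendulum length is L_eq = I/(md), where I is about the pivot and d = 0.4715 m.
I_cm = (1/12)mL² = 0.2720 kg·m², so I = I_cm + md² = 0.2720 + 0.8159 = 1.088 kg·m².
L_eq = 1.088/(3.67 × 0.4715) = 0.629 m.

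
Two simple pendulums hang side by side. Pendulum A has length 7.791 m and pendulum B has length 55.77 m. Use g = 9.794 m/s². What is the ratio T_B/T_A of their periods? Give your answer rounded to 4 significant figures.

T ∝ √L, so T_B/T_A = √(L_B/L_A) = √(55.77/7.791) = 2.675.

2.675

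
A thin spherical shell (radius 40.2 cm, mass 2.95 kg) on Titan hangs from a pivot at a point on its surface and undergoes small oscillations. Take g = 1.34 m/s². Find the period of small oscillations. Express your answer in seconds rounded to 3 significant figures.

I_cm = (2/3)mr² = 0.3178 kg·m². The pivot is at distance d = 0.402 m from the centre of mass.
By the parallel-axis theorem, I = I_cm + md² = 0.3178 + 0.4767 = 0.7946 kg·m².
T = 2π√(I/(mgd)) = 2π√(0.7946/(2.95 × 1.34 × 0.402)) = 4.44 s.

4.44 s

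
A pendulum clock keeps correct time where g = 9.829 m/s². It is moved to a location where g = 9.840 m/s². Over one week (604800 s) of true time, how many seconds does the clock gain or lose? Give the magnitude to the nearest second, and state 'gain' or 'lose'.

gain 338 s

The clock's period scales as T ∝ 1/√g, so T'/T = √(9.829/9.840) = 0.999441.
In 604800 s of true time the clock registers 604800/0.999441 = 605138.3 s, so it gains 338 s.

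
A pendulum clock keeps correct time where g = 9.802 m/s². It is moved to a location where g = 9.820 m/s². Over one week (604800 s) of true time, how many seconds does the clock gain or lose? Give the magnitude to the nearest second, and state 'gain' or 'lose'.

The clock's period scales as T ∝ 1/√g, so T'/T = √(9.802/9.820) = 0.999083.
In 604800 s of true time the clock registers 604800/0.999083 = 605355.1 s, so it gains 555 s.

gain 555 s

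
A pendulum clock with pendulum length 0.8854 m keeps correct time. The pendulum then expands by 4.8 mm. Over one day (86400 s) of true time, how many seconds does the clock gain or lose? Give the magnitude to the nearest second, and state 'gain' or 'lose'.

T ∝ √L, so T'/T = √(0.89020/0.8854) = 1.00271.
In 86400 s of true time the clock registers 86400/1.00271 = 86166.7 s, so it loses 233 s.

lose 233 s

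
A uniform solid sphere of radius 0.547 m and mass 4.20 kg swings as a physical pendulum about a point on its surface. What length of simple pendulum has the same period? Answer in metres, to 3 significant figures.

The equivalent simple-pendulum length is L_eq = I/(md), where I is about the pivot and d = 0.5470 m.
I_cm = (2/5)mR² = 0.5027 kg·m², so I = I_cm + md² = 0.5027 + 1.257 = 1.759 kg·m².
L_eq = 1.759/(4.20 × 0.5470) = 0.766 m.

0.766 m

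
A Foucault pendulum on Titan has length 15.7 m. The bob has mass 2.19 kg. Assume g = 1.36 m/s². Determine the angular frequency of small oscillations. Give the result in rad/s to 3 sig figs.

ω = √(g/L) = √(1.36/15.7) = 0.294 rad/s.

0.294 rad/s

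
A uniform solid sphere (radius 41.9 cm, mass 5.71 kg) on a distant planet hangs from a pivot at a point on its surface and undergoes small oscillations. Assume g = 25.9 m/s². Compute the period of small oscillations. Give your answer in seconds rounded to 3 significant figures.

0.946 s

I_cm = (2/5)mr² = 0.4010 kg·m². The pivot is at distance d = 0.419 m from the centre of mass.
By the parallel-axis theorem, I = I_cm + md² = 0.4010 + 1.002 = 1.403 kg·m².
T = 2π√(I/(mgd)) = 2π√(1.403/(5.71 × 25.9 × 0.419)) = 0.946 s.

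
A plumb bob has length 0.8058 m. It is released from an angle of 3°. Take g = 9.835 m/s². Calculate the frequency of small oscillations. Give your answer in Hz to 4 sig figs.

T = 2π√(L/g) = 2π√(0.8058/9.835) = 1.7985 s, so f = 1/T = 0.5560 Hz.

0.5560 Hz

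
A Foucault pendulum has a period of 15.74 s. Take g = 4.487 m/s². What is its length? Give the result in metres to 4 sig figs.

From T = 2π√(L/g), L = gT²/(4π²) = 4.487 × 15.740²/(4π²) = 28.16 m.

28.16 m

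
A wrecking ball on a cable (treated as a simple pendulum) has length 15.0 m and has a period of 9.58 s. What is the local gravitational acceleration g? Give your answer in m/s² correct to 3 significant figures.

6.45 m/s²

From T = 2π√(L/g), g = 4π²L/T² = 4π² × 15.0/9.580² = 6.45 m/s².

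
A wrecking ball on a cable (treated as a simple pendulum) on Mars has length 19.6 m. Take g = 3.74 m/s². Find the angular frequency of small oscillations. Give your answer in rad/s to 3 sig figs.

0.437 rad/s

ω = √(g/L) = √(3.74/19.6) = 0.437 rad/s.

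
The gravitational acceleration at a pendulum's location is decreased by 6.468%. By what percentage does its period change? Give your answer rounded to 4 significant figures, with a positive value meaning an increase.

3.400%

T ∝ 1/√g, so T'/T = 1/√(0.93532) = 1.0340.
Percentage change in T = (1.0340 − 1) × 100% = 3.400%.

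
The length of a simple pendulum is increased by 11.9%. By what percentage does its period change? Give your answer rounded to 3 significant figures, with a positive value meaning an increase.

5.78%

T ∝ √L, so T'/T = √(1.119) = 1.058.
Percentage change in T = (1.058 − 1) × 100% = 5.78%.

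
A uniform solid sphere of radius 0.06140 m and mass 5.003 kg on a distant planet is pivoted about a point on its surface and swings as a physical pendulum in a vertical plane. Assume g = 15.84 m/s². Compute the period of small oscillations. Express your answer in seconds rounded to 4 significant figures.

0.4629 s

I_cm = (2/5)mr² = 0.0075444 kg·m². The pivot is at distance d = 0.06140 m from the centre of mass.
By the parallel-axis theorem, I = I_cm + md² = 0.0075444 + 0.018861 = 0.026406 kg·m².
T = 2π√(I/(mgd)) = 2π√(0.026406/(5.003 × 15.84 × 0.06140)) = 0.4629 s.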